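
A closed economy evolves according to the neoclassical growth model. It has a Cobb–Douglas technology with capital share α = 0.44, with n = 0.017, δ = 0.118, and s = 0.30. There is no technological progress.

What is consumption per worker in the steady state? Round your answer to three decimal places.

c* ≈ 1.311

At the steady state, Δk = 0, so s·k^α = (n + δ)·k.
Dividing both sides by k: k^(1−α) = s / (n + δ).
k^0.56 = 0.30 / (0.017 + 0.118) = 0.30 / 0.135 = 2.2222
k* = 2.2222^(1/0.56) ≈ 4.1616
y* = (k*)^α = 4.1616^0.44 ≈ 1.8727
c* = (1 − s)·y* = (1 − 0.30) × 1.8727 ≈ 1.3109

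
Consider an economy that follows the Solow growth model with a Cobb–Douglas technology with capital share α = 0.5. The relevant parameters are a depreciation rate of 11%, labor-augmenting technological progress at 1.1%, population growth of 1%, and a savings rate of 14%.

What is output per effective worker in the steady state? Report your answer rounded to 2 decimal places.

y* ≈ 1.07

Steady state requires s·f(k) = (n + g + δ)·k, i.e. s·k^α = (n + g + δ)·k.
Rearranging, k^(1−α) = s / (n + g + δ).
k^0.5 = 0.14 / (0.010 + 0.011 + 0.110) = 0.14 / 0.131 = 1.0687
k* = 1.0687^(1/0.5) ≈ 1.1421
y* = (k*)^α = 1.1421^0.5 ≈ 1.0687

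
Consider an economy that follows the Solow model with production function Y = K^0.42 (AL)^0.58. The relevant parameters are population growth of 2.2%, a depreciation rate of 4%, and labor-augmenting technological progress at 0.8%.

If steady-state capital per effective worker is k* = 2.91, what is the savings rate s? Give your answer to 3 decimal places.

At the steady state, Δk = 0, so s·k^α = (n + g + δ)·k.
So s / (n + g + δ) = (k*)^(1−α) = 2.91^0.58 = 1.8581.
Therefore s = 1.8581 × (n + g + δ) = 1.8581 × 0.070 = 0.1301.

s ≈ 0.130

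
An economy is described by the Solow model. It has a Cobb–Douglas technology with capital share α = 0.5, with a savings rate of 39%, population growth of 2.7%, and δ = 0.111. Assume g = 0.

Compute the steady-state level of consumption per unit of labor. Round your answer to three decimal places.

c* = 1.724

At the steady state, Δk = 0, so s·k^α = (n + δ)·k.
Dividing both sides by k: k^(1−α) = s / (n + δ).
k^0.5 = 0.39 / (0.027 + 0.111) = 0.39 / 0.138 = 2.8261
k* = 2.8261^(1/0.5) ≈ 7.9868
y* = (k*)^α = 7.9868^0.5 ≈ 2.8261
c* = (1 − s)·y* = (1 − 0.39) × 2.8261 ≈ 1.7239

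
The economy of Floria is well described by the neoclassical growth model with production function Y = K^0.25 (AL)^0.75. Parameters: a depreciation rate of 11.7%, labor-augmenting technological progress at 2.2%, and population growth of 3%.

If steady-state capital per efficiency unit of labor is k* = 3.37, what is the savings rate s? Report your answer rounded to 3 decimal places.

In steady state, investment equals break-even investment: s·k^α = (n + g + δ)·k.
So s / (n + g + δ) = (k*)^(1−α) = 3.37^0.75 = 2.4873.
Therefore s = 2.4873 × (n + g + δ) = 2.4873 × 0.169 = 0.4204.

s ≈ 0.420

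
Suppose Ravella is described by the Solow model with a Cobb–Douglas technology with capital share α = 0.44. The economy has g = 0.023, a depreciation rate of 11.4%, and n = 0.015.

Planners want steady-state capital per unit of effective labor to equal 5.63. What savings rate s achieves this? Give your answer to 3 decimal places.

At the steady state, Δk = 0, so s·k^α = (n + g + δ)·k.
So s / (n + g + δ) = (k*)^(1−α) = 5.63^0.56 = 2.6320.
Therefore s = 2.6320 × (n + g + δ) = 2.6320 × 0.152 = 0.4001.

s ≈ 0.400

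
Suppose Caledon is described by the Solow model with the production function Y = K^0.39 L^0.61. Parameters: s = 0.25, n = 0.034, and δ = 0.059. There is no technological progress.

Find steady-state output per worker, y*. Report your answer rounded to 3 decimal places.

At the steady state, Δk = 0, so s·k^α = (n + δ)·k.
Rearranging, k^(1−α) = s / (n + δ).
k^0.61 = 0.25 / (0.034 + 0.059) = 0.25 / 0.093 = 2.6882
k* = 2.6882^(1/0.61) ≈ 5.0587
y* = (k*)^α = 5.0587^0.39 ≈ 1.8818

y* ≈ 1.882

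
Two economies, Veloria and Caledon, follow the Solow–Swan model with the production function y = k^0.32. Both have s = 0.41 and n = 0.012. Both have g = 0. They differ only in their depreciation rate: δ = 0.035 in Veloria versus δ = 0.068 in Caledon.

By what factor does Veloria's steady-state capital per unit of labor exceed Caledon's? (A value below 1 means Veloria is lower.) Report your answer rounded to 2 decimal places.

k*_V / k*_C ≈ 2.19

Steady-state k* = [s/(n + δ)]^(1/(1−α)), so the ratio is [ (s_V/(n + δ)_V) / (s_C/(n + δ)_C) ]^1.4706.
s_V/(n + δ)_V = 0.41/0.047 = 8.7234; s_C/(n + δ)_C = 0.41/0.080 = 5.1250.
Ratio = (8.7234/5.1250)^1.4706 = 1.7021^1.4706 ≈ 2.1862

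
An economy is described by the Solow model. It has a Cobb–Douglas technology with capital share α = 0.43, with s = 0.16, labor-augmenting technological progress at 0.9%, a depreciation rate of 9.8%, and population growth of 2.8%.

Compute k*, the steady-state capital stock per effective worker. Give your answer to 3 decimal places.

In steady state, investment equals break-even investment: s·k^α = (n + g + δ)·k.
Dividing both sides by k: k^(1−α) = s / (n + g + δ).
k^0.57 = 0.16 / (0.028 + 0.009 + 0.098) = 0.16 / 0.135 = 1.1852
k* = 1.1852^(1/0.57) ≈ 1.3473

k* ≈ 1.347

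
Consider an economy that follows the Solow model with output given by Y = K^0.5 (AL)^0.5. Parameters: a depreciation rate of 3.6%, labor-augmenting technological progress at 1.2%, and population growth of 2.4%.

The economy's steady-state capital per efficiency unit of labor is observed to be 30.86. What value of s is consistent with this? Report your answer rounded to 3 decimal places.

In steady state, investment equals break-even investment: s·k^α = (n + g + δ)·k.
So s / (n + g + δ) = (k*)^(1−α) = 30.86^0.5 = 5.5552.
Therefore s = 5.5552 × (n + g + δ) = 5.5552 × 0.072 = 0.4000.

s ≈ 0.400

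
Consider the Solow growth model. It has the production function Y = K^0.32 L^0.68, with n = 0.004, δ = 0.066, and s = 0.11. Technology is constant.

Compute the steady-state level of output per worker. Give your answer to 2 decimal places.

Steady state requires s·f(k) = (n + δ)·k, i.e. s·k^α = (n + δ)·k.
Dividing both sides by k: k^(1−α) = s / (n + δ).
k^0.68 = 0.11 / (0.004 + 0.066) = 0.11 / 0.070 = 1.5714
k* = 1.5714^(1/0.68) ≈ 1.9438
y* = (k*)^α = 1.9438^0.32 ≈ 1.2370

y* ≈ 1.24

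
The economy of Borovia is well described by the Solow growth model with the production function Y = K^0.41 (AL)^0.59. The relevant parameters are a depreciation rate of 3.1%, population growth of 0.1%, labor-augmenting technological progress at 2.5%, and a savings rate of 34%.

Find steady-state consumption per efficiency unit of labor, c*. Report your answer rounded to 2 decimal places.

In steady state, investment equals break-even investment: s·k^α = (n + g + δ)·k.
Dividing both sides by k: k^(1−α) = s / (n + g + δ).
k^0.59 = 0.34 / (0.001 + 0.025 + 0.031) = 0.34 / 0.057 = 5.9649
k* = 5.9649^(1/0.59) ≈ 20.6339
y* = (k*)^α = 20.6339^0.41 ≈ 3.4592
c* = (1 − s)·y* = (1 − 0.34) × 3.4592 ≈ 2.2831

c* = 2.28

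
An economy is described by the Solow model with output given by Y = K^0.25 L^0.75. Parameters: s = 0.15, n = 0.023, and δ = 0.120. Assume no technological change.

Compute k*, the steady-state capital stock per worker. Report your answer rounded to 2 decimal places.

At the steady state, Δk = 0, so s·k^α = (n + δ)·k.
Rearranging, k^(1−α) = s / (n + δ).
k^0.75 = 0.15 / (0.023 + 0.120) = 0.15 / 0.143 = 1.0490
k* = 1.0490^(1/0.75) ≈ 1.0659

k* ≈ 1.07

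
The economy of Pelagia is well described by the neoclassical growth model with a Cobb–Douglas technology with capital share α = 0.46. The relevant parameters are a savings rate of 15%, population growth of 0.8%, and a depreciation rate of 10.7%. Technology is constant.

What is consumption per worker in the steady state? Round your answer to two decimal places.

c* = 1.07

At the steady state, Δk = 0, so s·k^α = (n + δ)·k.
Rearranging, k^(1−α) = s / (n + δ).
k^0.54 = 0.15 / (0.008 + 0.107) = 0.15 / 0.115 = 1.3043
k* = 1.3043^(1/0.54) ≈ 1.6355
y* = (k*)^α = 1.6355^0.46 ≈ 1.2539
c* = (1 − s)·y* = (1 − 0.15) × 1.2539 ≈ 1.0658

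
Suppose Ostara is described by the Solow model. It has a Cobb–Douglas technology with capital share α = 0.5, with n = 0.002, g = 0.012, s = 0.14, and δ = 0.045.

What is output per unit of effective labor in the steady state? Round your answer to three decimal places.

y* ≈ 2.373

In steady state, investment equals break-even investment: s·k^α = (n + g + δ)·k.
Dividing both sides by k: k^(1−α) = s / (n + g + δ).
k^0.5 = 0.14 / (0.002 + 0.012 + 0.045) = 0.14 / 0.059 = 2.3729
k* = 2.3729^(1/0.5) ≈ 5.6307
y* = (k*)^α = 5.6307^0.5 ≈ 2.3729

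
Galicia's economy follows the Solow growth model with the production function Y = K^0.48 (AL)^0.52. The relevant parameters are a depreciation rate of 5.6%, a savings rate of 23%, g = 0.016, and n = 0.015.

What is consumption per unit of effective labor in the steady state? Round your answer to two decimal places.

c* = 1.89

At the steady state, Δk = 0, so s·k^α = (n + g + δ)·k.
Rearranging, k^(1−α) = s / (n + g + δ).
k^0.52 = 0.23 / (0.015 + 0.016 + 0.056) = 0.23 / 0.087 = 2.6437
k* = 2.6437^(1/0.52) ≈ 6.4855
y* = (k*)^α = 6.4855^0.48 ≈ 2.4532
c* = (1 − s)·y* = (1 − 0.23) × 2.4532 ≈ 1.8890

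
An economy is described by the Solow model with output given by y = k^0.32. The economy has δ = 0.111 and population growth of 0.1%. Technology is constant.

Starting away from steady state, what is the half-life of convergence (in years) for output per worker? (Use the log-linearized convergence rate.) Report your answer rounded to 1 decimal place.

Near the steady state the convergence rate is λ = (1 − α)(n + δ).
λ = (1 − 0.32) × 0.112 = 0.68 × 0.112 = 0.07616
Half-life = ln 2 / λ = 0.6931 / 0.07616 ≈ 9.10 years

about 9.1 years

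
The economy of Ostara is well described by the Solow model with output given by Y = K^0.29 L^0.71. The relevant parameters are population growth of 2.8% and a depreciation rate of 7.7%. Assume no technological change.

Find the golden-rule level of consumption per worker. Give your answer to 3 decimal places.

c_gold ≈ 1.075

At the golden rule, f'(k) = n + δ, so α·k^(α−1) = n + δ and k_gold = (α/(n + δ))^(1/(1−α)).
k_gold = (0.29/0.105)^(1/0.71) = 2.7619^1.4085 ≈ 4.1826
c_gold = f(k_gold) − (n + δ)·k_gold = 1.5143 − 0.105×4.1826 ≈ 1.0751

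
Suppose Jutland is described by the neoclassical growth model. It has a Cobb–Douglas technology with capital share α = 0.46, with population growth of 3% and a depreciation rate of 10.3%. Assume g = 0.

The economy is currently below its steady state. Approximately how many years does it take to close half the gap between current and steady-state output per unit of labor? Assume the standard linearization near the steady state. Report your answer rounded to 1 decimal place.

Near the steady state the convergence rate is λ = (1 − α)(n + δ).
λ = (1 − 0.46) × 0.133 = 0.54 × 0.133 = 0.07182
Half-life = ln 2 / λ = 0.6931 / 0.07182 ≈ 9.65 years

about 9.7 years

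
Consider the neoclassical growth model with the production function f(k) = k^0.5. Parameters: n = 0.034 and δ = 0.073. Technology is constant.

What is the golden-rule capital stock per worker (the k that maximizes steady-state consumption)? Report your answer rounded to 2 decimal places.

k_gold ≈ 21.84

The golden rule sets f'(k) = n + δ, i.e. α·k^(α−1) = n + δ.
So k^(1−α) = α / (n + δ) = 0.5 / 0.107 = 4.6729.
k_gold = 4.6729^(1/0.5) ≈ 21.8360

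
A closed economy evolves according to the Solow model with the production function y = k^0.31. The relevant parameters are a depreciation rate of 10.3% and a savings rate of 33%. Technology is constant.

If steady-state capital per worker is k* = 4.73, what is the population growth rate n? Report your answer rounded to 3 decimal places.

Steady state requires s·f(k) = (n + δ)·k, i.e. s·k^α = (n + δ)·k.
So s / (n + δ) = (k*)^(1−α) = 4.73^0.69 = 2.9218.
Therefore n + δ = s / 2.9218 = 0.33 / 2.9218 = 0.1129, so n = 0.1129 − 0.103 = 0.0099.

n ≈ 0.010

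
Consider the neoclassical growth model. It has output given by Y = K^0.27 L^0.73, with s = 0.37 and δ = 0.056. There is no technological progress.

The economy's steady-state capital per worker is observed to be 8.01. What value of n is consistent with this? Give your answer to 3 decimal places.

In steady state, investment equals break-even investment: s·k^α = (n + δ)·k.
So s / (n + δ) = (k*)^(1−α) = 8.01^0.73 = 4.5672.
Therefore n + δ = s / 4.5672 = 0.37 / 4.5672 = 0.0810, so n = 0.0810 − 0.056 = 0.0250.

n ≈ 0.025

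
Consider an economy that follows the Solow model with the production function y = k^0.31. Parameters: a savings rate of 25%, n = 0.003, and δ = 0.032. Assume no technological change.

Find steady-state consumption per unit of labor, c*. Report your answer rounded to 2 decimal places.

c* ≈ 1.81

At the steady state, Δk = 0, so s·k^α = (n + δ)·k.
Rearranging, k^(1−α) = s / (n + δ).
k^0.69 = 0.25 / (0.003 + 0.032) = 0.25 / 0.035 = 7.1429
k* = 7.1429^(1/0.69) ≈ 17.2782
y* = (k*)^α = 17.2782^0.31 ≈ 2.4189
c* = (1 − s)·y* = (1 − 0.25) × 2.4189 ≈ 1.8142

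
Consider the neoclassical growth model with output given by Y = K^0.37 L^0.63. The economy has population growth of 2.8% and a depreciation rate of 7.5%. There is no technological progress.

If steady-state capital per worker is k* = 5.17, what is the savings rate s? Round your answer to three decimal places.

In steady state, investment equals break-even investment: s·k^α = (n + δ)·k.
So s / (n + δ) = (k*)^(1−α) = 5.17^0.63 = 2.8151.
Therefore s = 2.8151 × (n + δ) = 2.8151 × 0.103 = 0.2900.

s ≈ 0.290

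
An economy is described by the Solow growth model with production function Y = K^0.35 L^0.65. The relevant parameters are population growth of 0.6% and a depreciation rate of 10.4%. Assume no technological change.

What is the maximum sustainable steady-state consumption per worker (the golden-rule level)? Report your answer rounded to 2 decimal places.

c_gold ≈ 1.21

At the golden rule, f'(k) = n + δ, so α·k^(α−1) = n + δ and k_gold = (α/(n + δ))^(1/(1−α)).
k_gold = (0.35/0.110)^(1/0.65) = 3.1818^1.5385 ≈ 5.9342
c_gold = f(k_gold) − (n + δ)·k_gold = 1.8650 − 0.110×5.9342 ≈ 1.2122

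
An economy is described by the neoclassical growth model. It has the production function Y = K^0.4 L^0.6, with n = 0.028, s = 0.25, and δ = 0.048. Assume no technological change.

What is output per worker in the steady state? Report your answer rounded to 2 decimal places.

Steady state requires s·f(k) = (n + δ)·k, i.e. s·k^α = (n + δ)·k.
Dividing both sides by k: k^(1−α) = s / (n + δ).
k^0.6 = 0.25 / (0.028 + 0.048) = 0.25 / 0.076 = 3.2895
k* = 3.2895^(1/0.6) ≈ 7.2758
y* = (k*)^α = 7.2758^0.4 ≈ 2.2118

y* ≈ 2.21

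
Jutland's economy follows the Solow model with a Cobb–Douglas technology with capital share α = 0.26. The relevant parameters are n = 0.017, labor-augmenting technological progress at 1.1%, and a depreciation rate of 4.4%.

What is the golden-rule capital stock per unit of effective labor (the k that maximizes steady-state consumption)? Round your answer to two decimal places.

The golden rule sets f'(k) = n + g + δ, i.e. α·k^(α−1) = n + g + δ.
So k^(1−α) = α / (n + g + δ) = 0.26 / 0.072 = 3.6111.
k_gold = 3.6111^(1/0.74) ≈ 5.6698

k_gold ≈ 5.67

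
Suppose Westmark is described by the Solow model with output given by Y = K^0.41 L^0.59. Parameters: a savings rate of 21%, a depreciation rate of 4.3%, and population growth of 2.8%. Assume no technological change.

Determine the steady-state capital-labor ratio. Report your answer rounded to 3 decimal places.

Steady state requires s·f(k) = (n + δ)·k, i.e. s·k^α = (n + δ)·k.
Dividing both sides by k: k^(1−α) = s / (n + δ).
k^0.59 = 0.21 / (0.028 + 0.043) = 0.21 / 0.071 = 2.9577
k* = 2.9577^(1/0.59) ≈ 6.2839

k* = 6.284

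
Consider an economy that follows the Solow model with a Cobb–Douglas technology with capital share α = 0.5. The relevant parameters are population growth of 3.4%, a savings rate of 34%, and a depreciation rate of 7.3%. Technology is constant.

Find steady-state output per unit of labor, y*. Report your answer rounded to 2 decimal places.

In steady state, investment equals break-even investment: s·k^α = (n + δ)·k.
Rearranging, k^(1−α) = s / (n + δ).
k^0.5 = 0.34 / (0.034 + 0.073) = 0.34 / 0.107 = 3.1776
k* = 3.1776^(1/0.5) ≈ 10.0971
y* = (k*)^α = 10.0971^0.5 ≈ 3.1776

y* ≈ 3.18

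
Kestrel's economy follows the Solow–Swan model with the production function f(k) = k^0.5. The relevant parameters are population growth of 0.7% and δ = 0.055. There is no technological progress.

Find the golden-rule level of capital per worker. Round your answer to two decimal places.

k_gold ≈ 65.04

The golden rule sets f'(k) = n + δ, i.e. α·k^(α−1) = n + δ.
So k^(1−α) = α / (n + δ) = 0.5 / 0.062 = 8.0645.
k_gold = 8.0645^(1/0.5) ≈ 65.0362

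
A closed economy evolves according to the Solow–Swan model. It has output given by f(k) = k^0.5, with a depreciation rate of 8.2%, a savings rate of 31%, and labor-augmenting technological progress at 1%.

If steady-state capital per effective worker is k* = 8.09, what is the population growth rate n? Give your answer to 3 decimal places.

At the steady state, Δk = 0, so s·k^α = (n + g + δ)·k.
So s / (n + g + δ) = (k*)^(1−α) = 8.09^0.5 = 2.8443.
Therefore n + g + δ = s / 2.8443 = 0.31 / 2.8443 = 0.1090, so n = 0.1090 − 0.092 = 0.0170.

n ≈ 0.017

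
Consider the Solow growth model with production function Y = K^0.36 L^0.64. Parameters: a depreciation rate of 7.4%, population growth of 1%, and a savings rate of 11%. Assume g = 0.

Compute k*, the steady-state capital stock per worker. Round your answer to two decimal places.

In steady state, investment equals break-even investment: s·k^α = (n + δ)·k.
Dividing both sides by k: k^(1−α) = s / (n + δ).
k^0.64 = 0.11 / (0.010 + 0.074) = 0.11 / 0.084 = 1.3095
k* = 1.3095^(1/0.64) ≈ 1.5240

k* ≈ 1.52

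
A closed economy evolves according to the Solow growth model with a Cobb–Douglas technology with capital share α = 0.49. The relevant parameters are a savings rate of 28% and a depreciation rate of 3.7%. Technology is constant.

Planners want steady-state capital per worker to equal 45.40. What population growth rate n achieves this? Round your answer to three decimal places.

n ≈ 0.003

At the steady state, Δk = 0, so s·k^α = (n + δ)·k.
So s / (n + δ) = (k*)^(1−α) = 45.40^0.51 = 7.0000.
Therefore n + δ = s / 7.0000 = 0.28 / 7.0000 = 0.0400, so n = 0.0400 − 0.037 = 0.0030.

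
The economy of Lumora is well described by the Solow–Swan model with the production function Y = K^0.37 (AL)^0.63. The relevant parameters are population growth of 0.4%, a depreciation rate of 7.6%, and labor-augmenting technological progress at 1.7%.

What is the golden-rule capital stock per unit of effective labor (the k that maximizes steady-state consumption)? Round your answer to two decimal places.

The golden rule sets f'(k) = n + g + δ, i.e. α·k^(α−1) = n + g + δ.
So k^(1−α) = α / (n + g + δ) = 0.37 / 0.097 = 3.8144.
k_gold = 3.8144^(1/0.63) ≈ 8.3733

k_gold ≈ 8.37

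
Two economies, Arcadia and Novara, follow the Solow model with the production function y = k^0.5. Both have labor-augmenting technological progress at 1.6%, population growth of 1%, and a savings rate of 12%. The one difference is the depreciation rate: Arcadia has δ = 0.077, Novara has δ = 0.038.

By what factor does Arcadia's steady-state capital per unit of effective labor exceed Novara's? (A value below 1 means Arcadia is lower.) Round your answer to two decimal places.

k*_A / k*_N ≈ 0.39

Steady-state k* = [s/(n + g + δ)]^(1/(1−α)), so the ratio is [ (s_A/(n + g + δ)_A) / (s_N/(n + g + δ)_N) ]^2.
s_A/(n + g + δ)_A = 0.12/0.103 = 1.1650; s_N/(n + g + δ)_N = 0.12/0.064 = 1.8750.
Ratio = (1.1650/1.8750)^2 = 0.6213^2 ≈ 0.3860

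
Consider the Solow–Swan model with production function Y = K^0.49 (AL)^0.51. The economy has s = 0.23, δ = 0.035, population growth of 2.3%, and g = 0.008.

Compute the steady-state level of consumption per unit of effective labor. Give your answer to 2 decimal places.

c* = 2.56

In steady state, investment equals break-even investment: s·k^α = (n + g + δ)·k.
Dividing both sides by k: k^(1−α) = s / (n + g + δ).
k^0.51 = 0.23 / (0.023 + 0.008 + 0.035) = 0.23 / 0.066 = 3.4848
k* = 3.4848^(1/0.51) ≈ 11.5636
y* = (k*)^α = 11.5636^0.49 ≈ 3.3183
c* = (1 − s)·y* = (1 − 0.23) × 3.3183 ≈ 2.5551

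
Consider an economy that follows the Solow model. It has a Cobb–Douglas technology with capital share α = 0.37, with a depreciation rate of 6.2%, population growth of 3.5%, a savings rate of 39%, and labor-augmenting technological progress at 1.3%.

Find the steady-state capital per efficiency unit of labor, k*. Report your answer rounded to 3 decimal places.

k* ≈ 7.456

In steady state, investment equals break-even investment: s·k^α = (n + g + δ)·k.
Dividing both sides by k: k^(1−α) = s / (n + g + δ).
k^0.63 = 0.39 / (0.035 + 0.013 + 0.062) = 0.39 / 0.110 = 3.5455
k* = 3.5455^(1/0.63) ≈ 7.4560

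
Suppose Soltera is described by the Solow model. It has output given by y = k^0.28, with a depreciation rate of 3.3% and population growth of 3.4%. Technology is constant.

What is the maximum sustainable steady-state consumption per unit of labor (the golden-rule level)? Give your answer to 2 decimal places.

c_gold ≈ 1.26

At the golden rule, f'(k) = n + δ, so α·k^(α−1) = n + δ and k_gold = (α/(n + δ))^(1/(1−α)).
k_gold = (0.28/0.067)^(1/0.72) = 4.1791^1.3889 ≈ 7.2882
c_gold = f(k_gold) − (n + δ)·k_gold = 1.7439 − 0.067×7.2882 ≈ 1.2556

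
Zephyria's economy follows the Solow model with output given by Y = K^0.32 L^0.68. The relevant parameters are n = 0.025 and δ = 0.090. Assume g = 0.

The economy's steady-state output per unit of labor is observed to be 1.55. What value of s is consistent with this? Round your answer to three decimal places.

In steady state, investment equals break-even investment: s·k^α = (n + δ)·k.
Since y* = [s/(n + δ)]^(α/(1−α)), we have s/(n + δ) = (y*)^((1−α)/α) = 1.55^2.125 = 2.5378.
Therefore s = 2.5378 × (n + δ) = 2.5378 × 0.115 = 0.2918.

s ≈ 0.292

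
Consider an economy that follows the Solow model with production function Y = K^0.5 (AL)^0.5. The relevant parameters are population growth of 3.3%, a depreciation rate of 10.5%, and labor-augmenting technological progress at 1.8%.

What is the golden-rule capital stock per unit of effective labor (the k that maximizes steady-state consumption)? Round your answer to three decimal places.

k_gold ≈ 10.273

The golden rule sets f'(k) = n + g + δ, i.e. α·k^(α−1) = n + g + δ.
So k^(1−α) = α / (n + g + δ) = 0.5 / 0.156 = 3.2051.
k_gold = 3.2051^(1/0.5) ≈ 10.2727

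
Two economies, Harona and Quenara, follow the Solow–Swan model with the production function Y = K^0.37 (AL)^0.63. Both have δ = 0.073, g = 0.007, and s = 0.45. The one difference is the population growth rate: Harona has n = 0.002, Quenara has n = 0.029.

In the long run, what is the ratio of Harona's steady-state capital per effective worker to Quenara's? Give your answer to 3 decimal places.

Steady-state k* = [s/(n + g + δ)]^(1/(1−α)), so the ratio is [ (s_H/(n + g + δ)_H) / (s_Q/(n + g + δ)_Q) ]^1.5873.
s_H/(n + g + δ)_H = 0.45/0.082 = 5.4878; s_Q/(n + g + δ)_Q = 0.45/0.109 = 4.1284.
Ratio = (5.4878/4.1284)^1.5873 = 1.3293^1.5873 ≈ 1.5712

ratio ≈ 1.571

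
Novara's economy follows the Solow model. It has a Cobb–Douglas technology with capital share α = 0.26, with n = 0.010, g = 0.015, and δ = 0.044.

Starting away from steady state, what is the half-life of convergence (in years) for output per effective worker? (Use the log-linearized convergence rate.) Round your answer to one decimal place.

Near the steady state the convergence rate is λ = (1 − α)(n + g + δ).
λ = (1 − 0.26) × 0.069 = 0.74 × 0.069 = 0.05106
Half-life = ln 2 / λ = 0.6931 / 0.05106 ≈ 13.57 years

about 13.6 years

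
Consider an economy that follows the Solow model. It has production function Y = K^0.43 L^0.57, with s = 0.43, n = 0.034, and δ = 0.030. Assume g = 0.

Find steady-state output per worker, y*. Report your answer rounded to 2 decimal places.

At the steady state, Δk = 0, so s·k^α = (n + δ)·k.
Dividing both sides by k: k^(1−α) = s / (n + δ).
k^0.57 = 0.43 / (0.034 + 0.030) = 0.43 / 0.064 = 6.7188
k* = 6.7188^(1/0.57) ≈ 28.2741
y* = (k*)^α = 28.2741^0.43 ≈ 4.2082

y* ≈ 4.21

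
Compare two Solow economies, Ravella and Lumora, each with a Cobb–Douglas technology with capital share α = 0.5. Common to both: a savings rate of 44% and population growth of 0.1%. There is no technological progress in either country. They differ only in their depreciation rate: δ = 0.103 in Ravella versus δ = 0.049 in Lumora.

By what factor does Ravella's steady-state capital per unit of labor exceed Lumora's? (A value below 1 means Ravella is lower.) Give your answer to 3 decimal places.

ratio ≈ 0.231

Steady-state k* = [s/(n + δ)]^(1/(1−α)), so the ratio is [ (s_R/(n + δ)_R) / (s_L/(n + δ)_L) ]^2.
s_R/(n + δ)_R = 0.44/0.104 = 4.2308; s_L/(n + δ)_L = 0.44/0.050 = 8.8000.
Ratio = (4.2308/8.8000)^2 = 0.4808^2 ≈ 0.2312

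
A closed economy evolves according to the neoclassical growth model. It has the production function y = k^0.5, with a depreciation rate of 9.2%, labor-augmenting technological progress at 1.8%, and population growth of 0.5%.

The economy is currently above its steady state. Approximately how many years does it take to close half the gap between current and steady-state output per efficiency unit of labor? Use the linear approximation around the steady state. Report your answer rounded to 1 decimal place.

t_½ ≈ 12.1 years

Near the steady state the convergence rate is λ = (1 − α)(n + g + δ).
λ = (1 − 0.5) × 0.115 = 0.5 × 0.115 = 0.0575
Half-life = ln 2 / λ = 0.6931 / 0.0575 ≈ 12.05 years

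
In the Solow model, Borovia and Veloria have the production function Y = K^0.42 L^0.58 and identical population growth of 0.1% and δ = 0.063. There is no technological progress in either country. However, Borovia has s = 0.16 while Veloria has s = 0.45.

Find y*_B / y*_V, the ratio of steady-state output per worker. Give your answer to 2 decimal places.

ratio ≈ 0.47

Steady-state y* = [s/(n + δ)]^(α/(1−α)), so the ratio is [ (s_B/(n + δ)_B) / (s_V/(n + δ)_V) ]^0.7241.
s_B/(n + δ)_B = 0.16/0.064 = 2.5000; s_V/(n + δ)_V = 0.45/0.064 = 7.0313.
Ratio = (2.5000/7.0313)^0.7241 = 0.3556^0.7241 ≈ 0.4730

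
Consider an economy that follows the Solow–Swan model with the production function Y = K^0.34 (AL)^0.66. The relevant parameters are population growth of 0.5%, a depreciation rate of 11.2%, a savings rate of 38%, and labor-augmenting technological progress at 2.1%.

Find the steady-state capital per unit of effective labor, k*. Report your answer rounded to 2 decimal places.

k* ≈ 4.64

In steady state, investment equals break-even investment: s·k^α = (n + g + δ)·k.
Dividing both sides by k: k^(1−α) = s / (n + g + δ).
k^0.66 = 0.38 / (0.005 + 0.021 + 0.112) = 0.38 / 0.138 = 2.7536
k* = 2.7536^(1/0.66) ≈ 4.6400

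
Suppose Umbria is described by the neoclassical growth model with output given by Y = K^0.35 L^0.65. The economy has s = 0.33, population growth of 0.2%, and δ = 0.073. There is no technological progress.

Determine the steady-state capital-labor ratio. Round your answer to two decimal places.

k* = 9.77

In steady state, investment equals break-even investment: s·k^α = (n + δ)·k.
Rearranging, k^(1−α) = s / (n + δ).
k^0.65 = 0.33 / (0.002 + 0.073) = 0.33 / 0.075 = 4.4000
k* = 4.4000^(1/0.65) ≈ 9.7707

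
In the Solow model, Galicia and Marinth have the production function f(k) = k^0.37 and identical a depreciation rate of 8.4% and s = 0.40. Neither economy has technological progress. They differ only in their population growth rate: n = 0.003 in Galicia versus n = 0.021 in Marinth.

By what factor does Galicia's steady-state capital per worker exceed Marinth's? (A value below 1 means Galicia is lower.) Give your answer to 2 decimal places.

ratio ≈ 1.35

Steady-state k* = [s/(n + δ)]^(1/(1−α)), so the ratio is [ (s_G/(n + δ)_G) / (s_M/(n + δ)_M) ]^1.5873.
s_G/(n + δ)_G = 0.40/0.087 = 4.5977; s_M/(n + δ)_M = 0.40/0.105 = 3.8095.
Ratio = (4.5977/3.8095)^1.5873 = 1.2069^1.5873 ≈ 1.3478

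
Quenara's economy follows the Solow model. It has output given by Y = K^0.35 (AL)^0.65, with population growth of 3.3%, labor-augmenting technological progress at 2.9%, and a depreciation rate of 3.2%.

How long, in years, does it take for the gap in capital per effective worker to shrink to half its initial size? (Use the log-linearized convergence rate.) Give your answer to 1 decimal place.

Near the steady state the convergence rate is λ = (1 − α)(n + g + δ).
λ = (1 − 0.35) × 0.094 = 0.65 × 0.094 = 0.0611
Half-life = ln 2 / λ = 0.6931 / 0.0611 ≈ 11.34 years

about 11.3 years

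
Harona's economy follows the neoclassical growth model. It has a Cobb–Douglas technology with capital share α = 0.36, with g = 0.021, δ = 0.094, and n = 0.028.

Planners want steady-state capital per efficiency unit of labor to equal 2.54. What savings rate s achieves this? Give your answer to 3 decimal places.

s ≈ 0.260

Steady state requires s·f(k) = (n + g + δ)·k, i.e. s·k^α = (n + g + δ)·k.
So s / (n + g + δ) = (k*)^(1−α) = 2.54^0.64 = 1.8159.
Therefore s = 1.8159 × (n + g + δ) = 1.8159 × 0.143 = 0.2597.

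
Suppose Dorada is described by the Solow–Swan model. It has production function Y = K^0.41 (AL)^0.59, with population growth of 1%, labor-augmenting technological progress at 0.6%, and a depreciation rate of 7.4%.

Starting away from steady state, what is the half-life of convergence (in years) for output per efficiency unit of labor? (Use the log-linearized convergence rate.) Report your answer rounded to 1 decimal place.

about 13.1 years

Near the steady state the convergence rate is λ = (1 − α)(n + g + δ).
λ = (1 − 0.41) × 0.090 = 0.59 × 0.090 = 0.0531
Half-life = ln 2 / λ = 0.6931 / 0.0531 ≈ 13.05 years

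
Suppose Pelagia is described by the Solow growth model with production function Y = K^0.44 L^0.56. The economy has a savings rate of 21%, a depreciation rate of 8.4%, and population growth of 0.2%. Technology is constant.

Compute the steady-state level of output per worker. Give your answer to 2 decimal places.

y* ≈ 2.02

Steady state requires s·f(k) = (n + δ)·k, i.e. s·k^α = (n + δ)·k.
Rearranging, k^(1−α) = s / (n + δ).
k^0.56 = 0.21 / (0.002 + 0.084) = 0.21 / 0.086 = 2.4419
k* = 2.4419^(1/0.56) ≈ 4.9246
y* = (k*)^α = 4.9246^0.44 ≈ 2.0167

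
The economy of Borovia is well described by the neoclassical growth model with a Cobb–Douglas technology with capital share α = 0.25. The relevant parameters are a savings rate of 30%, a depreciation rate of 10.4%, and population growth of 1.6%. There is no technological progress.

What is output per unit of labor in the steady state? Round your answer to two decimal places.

Steady state requires s·f(k) = (n + δ)·k, i.e. s·k^α = (n + δ)·k.
Dividing both sides by k: k^(1−α) = s / (n + δ).
k^0.75 = 0.30 / (0.016 + 0.104) = 0.30 / 0.120 = 2.5000
k* = 2.5000^(1/0.75) ≈ 3.3930
y* = (k*)^α = 3.3930^0.25 ≈ 1.3572

y* = 1.36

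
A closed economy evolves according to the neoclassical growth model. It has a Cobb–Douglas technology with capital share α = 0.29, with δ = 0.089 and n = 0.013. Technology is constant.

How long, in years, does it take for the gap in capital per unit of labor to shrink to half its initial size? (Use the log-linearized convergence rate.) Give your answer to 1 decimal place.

half-life ≈ 9.6 years

Near the steady state the convergence rate is λ = (1 − α)(n + δ).
λ = (1 − 0.29) × 0.102 = 0.71 × 0.102 = 0.07242
Half-life = ln 2 / λ = 0.6931 / 0.07242 ≈ 9.57 years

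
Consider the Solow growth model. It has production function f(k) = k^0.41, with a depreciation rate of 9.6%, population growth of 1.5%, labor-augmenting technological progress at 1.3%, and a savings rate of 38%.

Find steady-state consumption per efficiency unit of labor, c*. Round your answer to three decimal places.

In steady state, investment equals break-even investment: s·k^α = (n + g + δ)·k.
Dividing both sides by k: k^(1−α) = s / (n + g + δ).
k^0.59 = 0.38 / (0.015 + 0.013 + 0.096) = 0.38 / 0.124 = 3.0645
k* = 3.0645^(1/0.59) ≈ 6.6733
y* = (k*)^α = 6.6733^0.41 ≈ 2.1776
c* = (1 − s)·y* = (1 − 0.38) × 2.1776 ≈ 1.3501

c* = 1.350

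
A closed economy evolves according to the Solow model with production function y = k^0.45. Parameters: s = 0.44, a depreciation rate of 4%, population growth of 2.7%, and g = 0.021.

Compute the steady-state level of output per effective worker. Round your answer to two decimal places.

Steady state requires s·f(k) = (n + g + δ)·k, i.e. s·k^α = (n + g + δ)·k.
Rearranging, k^(1−α) = s / (n + g + δ).
k^0.55 = 0.44 / (0.027 + 0.021 + 0.040) = 0.44 / 0.088 = 5.0000
k* = 5.0000^(1/0.55) ≈ 18.6575
y* = (k*)^α = 18.6575^0.45 ≈ 3.7315

y* ≈ 3.73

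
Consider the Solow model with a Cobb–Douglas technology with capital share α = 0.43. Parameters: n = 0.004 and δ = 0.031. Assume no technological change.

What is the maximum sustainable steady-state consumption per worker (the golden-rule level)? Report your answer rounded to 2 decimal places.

At the golden rule, f'(k) = n + δ, so α·k^(α−1) = n + δ and k_gold = (α/(n + δ))^(1/(1−α)).
k_gold = (0.43/0.035)^(1/0.57) = 12.2857^1.7544 ≈ 81.5161
c_gold = f(k_gold) − (n + δ)·k_gold = 6.6349 − 0.035×81.5161 ≈ 3.7818

c_gold ≈ 3.78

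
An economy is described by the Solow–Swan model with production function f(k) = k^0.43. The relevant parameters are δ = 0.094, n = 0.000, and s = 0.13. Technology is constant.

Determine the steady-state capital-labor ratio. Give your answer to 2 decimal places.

k* = 1.77

At the steady state, Δk = 0, so s·k^α = (n + δ)·k.
Rearranging, k^(1−α) = s / (n + δ).
k^0.57 = 0.13 / (0.000 + 0.094) = 0.13 / 0.094 = 1.3830
k* = 1.3830^(1/0.57) ≈ 1.7663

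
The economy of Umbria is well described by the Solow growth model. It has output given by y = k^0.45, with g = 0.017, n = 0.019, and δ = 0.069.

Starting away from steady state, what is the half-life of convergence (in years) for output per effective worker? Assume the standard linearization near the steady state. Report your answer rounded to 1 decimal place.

t_½ ≈ 12.0 years

Near the steady state the convergence rate is λ = (1 − α)(n + g + δ).
λ = (1 − 0.45) × 0.105 = 0.55 × 0.105 = 0.05775
Half-life = ln 2 / λ = 0.6931 / 0.05775 ≈ 12.00 years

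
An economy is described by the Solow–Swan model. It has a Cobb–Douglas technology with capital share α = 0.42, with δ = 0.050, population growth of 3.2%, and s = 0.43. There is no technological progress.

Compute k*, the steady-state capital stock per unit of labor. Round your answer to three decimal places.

k* = 17.409

At the steady state, Δk = 0, so s·k^α = (n + δ)·k.
Rearranging, k^(1−α) = s / (n + δ).
k^0.58 = 0.43 / (0.032 + 0.050) = 0.43 / 0.082 = 5.2439
k* = 5.2439^(1/0.58) ≈ 17.4094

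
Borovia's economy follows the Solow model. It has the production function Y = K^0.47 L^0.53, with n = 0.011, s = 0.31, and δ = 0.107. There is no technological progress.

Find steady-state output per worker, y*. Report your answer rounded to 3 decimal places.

y* ≈ 2.355

In steady state, investment equals break-even investment: s·k^α = (n + δ)·k.
Rearranging, k^(1−α) = s / (n + δ).
k^0.53 = 0.31 / (0.011 + 0.107) = 0.31 / 0.118 = 2.6271
k* = 2.6271^(1/0.53) ≈ 6.1868
y* = (k*)^α = 6.1868^0.47 ≈ 2.3550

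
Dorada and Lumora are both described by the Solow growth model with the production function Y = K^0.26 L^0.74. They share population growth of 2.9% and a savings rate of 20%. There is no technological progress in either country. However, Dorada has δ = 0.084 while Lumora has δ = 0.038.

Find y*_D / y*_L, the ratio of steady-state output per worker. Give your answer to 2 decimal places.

ratio ≈ 0.83

Steady-state y* = [s/(n + δ)]^(α/(1−α)), so the ratio is [ (s_D/(n + δ)_D) / (s_L/(n + δ)_L) ]^0.3514.
s_D/(n + δ)_D = 0.20/0.113 = 1.7699; s_L/(n + δ)_L = 0.20/0.067 = 2.9851.
Ratio = (1.7699/2.9851)^0.3514 = 0.5929^0.3514 ≈ 0.8322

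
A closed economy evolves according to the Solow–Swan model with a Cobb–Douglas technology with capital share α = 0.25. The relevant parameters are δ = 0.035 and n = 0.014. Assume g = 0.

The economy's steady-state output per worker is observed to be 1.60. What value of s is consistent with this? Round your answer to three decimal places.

s ≈ 0.201

In steady state, investment equals break-even investment: s·k^α = (n + δ)·k.
Since y* = [s/(n + δ)]^(α/(1−α)), we have s/(n + δ) = (y*)^((1−α)/α) = 1.60^3 = 4.0960.
Therefore s = 4.0960 × (n + δ) = 4.0960 × 0.049 = 0.2007.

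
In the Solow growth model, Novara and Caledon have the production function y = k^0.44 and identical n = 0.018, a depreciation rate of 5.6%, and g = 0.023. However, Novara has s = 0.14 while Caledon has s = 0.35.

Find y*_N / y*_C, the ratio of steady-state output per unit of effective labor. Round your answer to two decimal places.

y*_N / y*_C ≈ 0.49

Steady-state y* = [s/(n + g + δ)]^(α/(1−α)), so the ratio is [ (s_N/(n + g + δ)_N) / (s_C/(n + g + δ)_C) ]^0.7857.
s_N/(n + g + δ)_N = 0.14/0.097 = 1.4433; s_C/(n + g + δ)_C = 0.35/0.097 = 3.6082.
Ratio = (1.4433/3.6082)^0.7857 = 0.4000^0.7857 ≈ 0.4868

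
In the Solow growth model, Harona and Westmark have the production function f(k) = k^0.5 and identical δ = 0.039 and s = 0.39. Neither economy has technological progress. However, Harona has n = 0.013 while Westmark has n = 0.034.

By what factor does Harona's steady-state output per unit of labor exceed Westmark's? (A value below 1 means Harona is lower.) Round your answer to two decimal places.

ratio ≈ 1.40

Steady-state y* = [s/(n + δ)]^(α/(1−α)), so the ratio is [ (s_H/(n + δ)_H) / (s_W/(n + δ)_W) ]^1.
s_H/(n + δ)_H = 0.39/0.052 = 7.5000; s_W/(n + δ)_W = 0.39/0.073 = 5.3425.
Ratio = (7.5000/5.3425)^1 = 1.4038^1 ≈ 1.4038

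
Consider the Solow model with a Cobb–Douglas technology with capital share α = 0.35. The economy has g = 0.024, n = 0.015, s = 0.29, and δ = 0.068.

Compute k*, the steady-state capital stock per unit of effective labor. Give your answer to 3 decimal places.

k* = 4.636

At the steady state, Δk = 0, so s·k^α = (n + g + δ)·k.
Rearranging, k^(1−α) = s / (n + g + δ).
k^0.65 = 0.29 / (0.015 + 0.024 + 0.068) = 0.29 / 0.107 = 2.7103
k* = 2.7103^(1/0.65) ≈ 4.6364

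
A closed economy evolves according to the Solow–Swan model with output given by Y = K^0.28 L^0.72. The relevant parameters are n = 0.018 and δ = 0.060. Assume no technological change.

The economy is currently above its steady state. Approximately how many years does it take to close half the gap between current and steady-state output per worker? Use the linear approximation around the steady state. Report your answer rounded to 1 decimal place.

Near the steady state the convergence rate is λ = (1 − α)(n + δ).
λ = (1 − 0.28) × 0.078 = 0.72 × 0.078 = 0.05616
Half-life = ln 2 / λ = 0.6931 / 0.05616 ≈ 12.34 years

half-life ≈ 12.3 years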